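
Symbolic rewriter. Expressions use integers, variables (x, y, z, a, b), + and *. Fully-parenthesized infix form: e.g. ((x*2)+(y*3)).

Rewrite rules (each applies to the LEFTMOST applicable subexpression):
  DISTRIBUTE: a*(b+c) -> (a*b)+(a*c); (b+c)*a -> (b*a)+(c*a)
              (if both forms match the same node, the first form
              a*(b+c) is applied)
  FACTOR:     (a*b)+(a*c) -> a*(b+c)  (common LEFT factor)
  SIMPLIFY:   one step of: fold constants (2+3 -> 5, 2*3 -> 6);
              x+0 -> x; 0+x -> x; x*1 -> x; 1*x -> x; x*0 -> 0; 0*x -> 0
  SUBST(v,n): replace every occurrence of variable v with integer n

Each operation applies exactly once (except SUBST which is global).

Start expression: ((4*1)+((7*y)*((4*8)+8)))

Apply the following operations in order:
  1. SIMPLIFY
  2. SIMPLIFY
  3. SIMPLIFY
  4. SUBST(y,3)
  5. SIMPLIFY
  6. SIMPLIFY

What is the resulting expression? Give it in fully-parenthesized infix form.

Answer: (4+840)

Derivation:
Start: ((4*1)+((7*y)*((4*8)+8)))
Apply SIMPLIFY at L (target: (4*1)): ((4*1)+((7*y)*((4*8)+8))) -> (4+((7*y)*((4*8)+8)))
Apply SIMPLIFY at RRL (target: (4*8)): (4+((7*y)*((4*8)+8))) -> (4+((7*y)*(32+8)))
Apply SIMPLIFY at RR (target: (32+8)): (4+((7*y)*(32+8))) -> (4+((7*y)*40))
Apply SUBST(y,3): (4+((7*y)*40)) -> (4+((7*3)*40))
Apply SIMPLIFY at RL (target: (7*3)): (4+((7*3)*40)) -> (4+(21*40))
Apply SIMPLIFY at R (target: (21*40)): (4+(21*40)) -> (4+840)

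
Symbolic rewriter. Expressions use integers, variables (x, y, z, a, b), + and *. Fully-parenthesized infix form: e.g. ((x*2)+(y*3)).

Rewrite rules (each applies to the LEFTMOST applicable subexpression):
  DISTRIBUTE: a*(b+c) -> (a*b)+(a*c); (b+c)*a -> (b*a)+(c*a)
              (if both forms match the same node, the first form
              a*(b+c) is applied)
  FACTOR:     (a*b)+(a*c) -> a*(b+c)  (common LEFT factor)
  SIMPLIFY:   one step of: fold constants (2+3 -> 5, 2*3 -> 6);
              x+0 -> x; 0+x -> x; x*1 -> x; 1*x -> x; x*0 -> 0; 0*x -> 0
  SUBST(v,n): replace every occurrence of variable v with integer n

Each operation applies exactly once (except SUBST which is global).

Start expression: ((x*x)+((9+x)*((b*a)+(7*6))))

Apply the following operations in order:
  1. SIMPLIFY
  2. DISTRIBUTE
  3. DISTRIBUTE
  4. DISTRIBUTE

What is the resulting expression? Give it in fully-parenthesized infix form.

Answer: ((x*x)+(((9*(b*a))+(x*(b*a)))+((9*42)+(x*42))))

Derivation:
Start: ((x*x)+((9+x)*((b*a)+(7*6))))
Apply SIMPLIFY at RRR (target: (7*6)): ((x*x)+((9+x)*((b*a)+(7*6)))) -> ((x*x)+((9+x)*((b*a)+42)))
Apply DISTRIBUTE at R (target: ((9+x)*((b*a)+42))): ((x*x)+((9+x)*((b*a)+42))) -> ((x*x)+(((9+x)*(b*a))+((9+x)*42)))
Apply DISTRIBUTE at RL (target: ((9+x)*(b*a))): ((x*x)+(((9+x)*(b*a))+((9+x)*42))) -> ((x*x)+(((9*(b*a))+(x*(b*a)))+((9+x)*42)))
Apply DISTRIBUTE at RR (target: ((9+x)*42)): ((x*x)+(((9*(b*a))+(x*(b*a)))+((9+x)*42))) -> ((x*x)+(((9*(b*a))+(x*(b*a)))+((9*42)+(x*42))))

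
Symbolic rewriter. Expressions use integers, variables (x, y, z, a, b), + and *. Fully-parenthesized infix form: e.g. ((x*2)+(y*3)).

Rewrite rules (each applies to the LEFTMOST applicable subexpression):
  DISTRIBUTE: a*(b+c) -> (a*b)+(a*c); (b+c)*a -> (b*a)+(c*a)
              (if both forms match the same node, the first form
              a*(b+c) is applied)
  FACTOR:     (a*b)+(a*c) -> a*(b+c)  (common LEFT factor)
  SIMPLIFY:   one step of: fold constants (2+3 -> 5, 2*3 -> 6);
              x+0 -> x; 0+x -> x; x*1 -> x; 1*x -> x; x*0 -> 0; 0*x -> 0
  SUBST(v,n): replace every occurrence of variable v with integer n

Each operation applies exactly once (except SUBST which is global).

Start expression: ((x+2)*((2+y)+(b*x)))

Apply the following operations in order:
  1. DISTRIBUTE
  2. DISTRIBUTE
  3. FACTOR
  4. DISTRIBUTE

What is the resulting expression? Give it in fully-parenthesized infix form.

Answer: ((((x+2)*2)+((x+2)*y))+((x+2)*(b*x)))

Derivation:
Start: ((x+2)*((2+y)+(b*x)))
Apply DISTRIBUTE at root (target: ((x+2)*((2+y)+(b*x)))): ((x+2)*((2+y)+(b*x))) -> (((x+2)*(2+y))+((x+2)*(b*x)))
Apply DISTRIBUTE at L (target: ((x+2)*(2+y))): (((x+2)*(2+y))+((x+2)*(b*x))) -> ((((x+2)*2)+((x+2)*y))+((x+2)*(b*x)))
Apply FACTOR at L (target: (((x+2)*2)+((x+2)*y))): ((((x+2)*2)+((x+2)*y))+((x+2)*(b*x))) -> (((x+2)*(2+y))+((x+2)*(b*x)))
Apply DISTRIBUTE at L (target: ((x+2)*(2+y))): (((x+2)*(2+y))+((x+2)*(b*x))) -> ((((x+2)*2)+((x+2)*y))+((x+2)*(b*x)))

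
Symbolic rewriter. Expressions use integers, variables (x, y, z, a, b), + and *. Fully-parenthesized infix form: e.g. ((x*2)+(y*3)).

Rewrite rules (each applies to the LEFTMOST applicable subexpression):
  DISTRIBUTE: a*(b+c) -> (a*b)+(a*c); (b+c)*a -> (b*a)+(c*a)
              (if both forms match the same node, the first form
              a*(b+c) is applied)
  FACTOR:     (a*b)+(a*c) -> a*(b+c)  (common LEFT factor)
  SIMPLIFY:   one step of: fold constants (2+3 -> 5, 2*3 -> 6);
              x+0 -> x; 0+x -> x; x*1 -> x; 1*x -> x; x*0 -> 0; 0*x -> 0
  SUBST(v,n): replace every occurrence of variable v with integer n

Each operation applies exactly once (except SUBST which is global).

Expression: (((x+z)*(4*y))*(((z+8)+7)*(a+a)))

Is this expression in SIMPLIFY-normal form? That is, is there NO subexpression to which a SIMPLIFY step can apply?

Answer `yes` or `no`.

Answer: yes

Derivation:
Expression: (((x+z)*(4*y))*(((z+8)+7)*(a+a)))
Scanning for simplifiable subexpressions (pre-order)...
  at root: (((x+z)*(4*y))*(((z+8)+7)*(a+a))) (not simplifiable)
  at L: ((x+z)*(4*y)) (not simplifiable)
  at LL: (x+z) (not simplifiable)
  at LR: (4*y) (not simplifiable)
  at R: (((z+8)+7)*(a+a)) (not simplifiable)
  at RL: ((z+8)+7) (not simplifiable)
  at RLL: (z+8) (not simplifiable)
  at RR: (a+a) (not simplifiable)
Result: no simplifiable subexpression found -> normal form.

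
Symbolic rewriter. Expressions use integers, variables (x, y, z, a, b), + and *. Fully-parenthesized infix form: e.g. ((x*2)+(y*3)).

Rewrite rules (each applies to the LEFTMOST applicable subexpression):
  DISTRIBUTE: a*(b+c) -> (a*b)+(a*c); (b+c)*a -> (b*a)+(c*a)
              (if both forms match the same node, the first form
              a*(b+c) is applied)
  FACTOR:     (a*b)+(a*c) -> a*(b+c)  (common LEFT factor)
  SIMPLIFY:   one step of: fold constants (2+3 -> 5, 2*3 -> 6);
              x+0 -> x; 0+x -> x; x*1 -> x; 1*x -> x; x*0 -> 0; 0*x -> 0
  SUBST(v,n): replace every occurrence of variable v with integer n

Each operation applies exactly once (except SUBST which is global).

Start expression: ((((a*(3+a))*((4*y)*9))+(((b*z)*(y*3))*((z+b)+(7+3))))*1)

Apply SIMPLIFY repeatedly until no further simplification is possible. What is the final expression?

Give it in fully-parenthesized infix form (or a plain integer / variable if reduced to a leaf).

Start: ((((a*(3+a))*((4*y)*9))+(((b*z)*(y*3))*((z+b)+(7+3))))*1)
Step 1: at root: ((((a*(3+a))*((4*y)*9))+(((b*z)*(y*3))*((z+b)+(7+3))))*1) -> (((a*(3+a))*((4*y)*9))+(((b*z)*(y*3))*((z+b)+(7+3)))); overall: ((((a*(3+a))*((4*y)*9))+(((b*z)*(y*3))*((z+b)+(7+3))))*1) -> (((a*(3+a))*((4*y)*9))+(((b*z)*(y*3))*((z+b)+(7+3))))
Step 2: at RRR: (7+3) -> 10; overall: (((a*(3+a))*((4*y)*9))+(((b*z)*(y*3))*((z+b)+(7+3)))) -> (((a*(3+a))*((4*y)*9))+(((b*z)*(y*3))*((z+b)+10)))
Fixed point: (((a*(3+a))*((4*y)*9))+(((b*z)*(y*3))*((z+b)+10)))

Answer: (((a*(3+a))*((4*y)*9))+(((b*z)*(y*3))*((z+b)+10)))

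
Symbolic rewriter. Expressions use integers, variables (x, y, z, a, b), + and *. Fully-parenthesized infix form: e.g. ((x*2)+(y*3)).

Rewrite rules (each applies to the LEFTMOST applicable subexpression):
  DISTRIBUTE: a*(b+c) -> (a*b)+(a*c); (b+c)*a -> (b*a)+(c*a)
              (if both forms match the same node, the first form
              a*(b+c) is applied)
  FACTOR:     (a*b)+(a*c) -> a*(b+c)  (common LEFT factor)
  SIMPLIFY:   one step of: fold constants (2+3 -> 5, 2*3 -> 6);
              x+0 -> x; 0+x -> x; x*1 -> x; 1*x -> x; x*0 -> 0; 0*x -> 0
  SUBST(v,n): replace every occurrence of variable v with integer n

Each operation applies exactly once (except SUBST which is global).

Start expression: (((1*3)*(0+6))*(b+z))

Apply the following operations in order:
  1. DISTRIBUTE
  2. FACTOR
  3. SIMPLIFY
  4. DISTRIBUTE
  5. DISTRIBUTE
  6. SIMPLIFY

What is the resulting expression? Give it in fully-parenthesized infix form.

Start: (((1*3)*(0+6))*(b+z))
Apply DISTRIBUTE at root (target: (((1*3)*(0+6))*(b+z))): (((1*3)*(0+6))*(b+z)) -> ((((1*3)*(0+6))*b)+(((1*3)*(0+6))*z))
Apply FACTOR at root (target: ((((1*3)*(0+6))*b)+(((1*3)*(0+6))*z))): ((((1*3)*(0+6))*b)+(((1*3)*(0+6))*z)) -> (((1*3)*(0+6))*(b+z))
Apply SIMPLIFY at LL (target: (1*3)): (((1*3)*(0+6))*(b+z)) -> ((3*(0+6))*(b+z))
Apply DISTRIBUTE at root (target: ((3*(0+6))*(b+z))): ((3*(0+6))*(b+z)) -> (((3*(0+6))*b)+((3*(0+6))*z))
Apply DISTRIBUTE at LL (target: (3*(0+6))): (((3*(0+6))*b)+((3*(0+6))*z)) -> ((((3*0)+(3*6))*b)+((3*(0+6))*z))
Apply SIMPLIFY at LLL (target: (3*0)): ((((3*0)+(3*6))*b)+((3*(0+6))*z)) -> (((0+(3*6))*b)+((3*(0+6))*z))

Answer: (((0+(3*6))*b)+((3*(0+6))*z))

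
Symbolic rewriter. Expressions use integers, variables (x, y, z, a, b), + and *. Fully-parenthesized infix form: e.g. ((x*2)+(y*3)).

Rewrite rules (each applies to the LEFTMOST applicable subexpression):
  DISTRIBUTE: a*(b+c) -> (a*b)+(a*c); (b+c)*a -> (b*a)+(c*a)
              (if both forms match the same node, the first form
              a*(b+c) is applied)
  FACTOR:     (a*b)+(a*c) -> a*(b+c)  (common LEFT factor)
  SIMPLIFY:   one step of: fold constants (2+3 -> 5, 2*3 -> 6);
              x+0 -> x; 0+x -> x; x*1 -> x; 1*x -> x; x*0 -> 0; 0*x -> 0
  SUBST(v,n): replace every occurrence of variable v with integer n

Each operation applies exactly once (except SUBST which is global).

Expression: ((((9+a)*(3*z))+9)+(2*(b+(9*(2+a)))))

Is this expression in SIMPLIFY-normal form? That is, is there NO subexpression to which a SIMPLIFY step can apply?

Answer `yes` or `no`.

Expression: ((((9+a)*(3*z))+9)+(2*(b+(9*(2+a)))))
Scanning for simplifiable subexpressions (pre-order)...
  at root: ((((9+a)*(3*z))+9)+(2*(b+(9*(2+a))))) (not simplifiable)
  at L: (((9+a)*(3*z))+9) (not simplifiable)
  at LL: ((9+a)*(3*z)) (not simplifiable)
  at LLL: (9+a) (not simplifiable)
  at LLR: (3*z) (not simplifiable)
  at R: (2*(b+(9*(2+a)))) (not simplifiable)
  at RR: (b+(9*(2+a))) (not simplifiable)
  at RRR: (9*(2+a)) (not simplifiable)
  at RRRR: (2+a) (not simplifiable)
Result: no simplifiable subexpression found -> normal form.

Answer: yes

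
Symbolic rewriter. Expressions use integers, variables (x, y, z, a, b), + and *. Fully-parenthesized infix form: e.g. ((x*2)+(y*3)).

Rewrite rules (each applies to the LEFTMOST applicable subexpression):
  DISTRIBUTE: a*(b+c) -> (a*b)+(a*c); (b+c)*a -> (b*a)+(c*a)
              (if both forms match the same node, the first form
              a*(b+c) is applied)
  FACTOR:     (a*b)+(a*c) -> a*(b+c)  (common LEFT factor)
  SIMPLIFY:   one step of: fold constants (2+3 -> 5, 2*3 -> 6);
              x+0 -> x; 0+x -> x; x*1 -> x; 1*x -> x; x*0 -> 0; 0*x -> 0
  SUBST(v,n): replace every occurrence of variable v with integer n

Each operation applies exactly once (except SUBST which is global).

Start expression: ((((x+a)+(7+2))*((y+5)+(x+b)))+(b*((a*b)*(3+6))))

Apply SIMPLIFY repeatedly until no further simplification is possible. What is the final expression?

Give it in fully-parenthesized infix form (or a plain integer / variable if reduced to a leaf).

Answer: ((((x+a)+9)*((y+5)+(x+b)))+(b*((a*b)*9)))

Derivation:
Start: ((((x+a)+(7+2))*((y+5)+(x+b)))+(b*((a*b)*(3+6))))
Step 1: at LLR: (7+2) -> 9; overall: ((((x+a)+(7+2))*((y+5)+(x+b)))+(b*((a*b)*(3+6)))) -> ((((x+a)+9)*((y+5)+(x+b)))+(b*((a*b)*(3+6))))
Step 2: at RRR: (3+6) -> 9; overall: ((((x+a)+9)*((y+5)+(x+b)))+(b*((a*b)*(3+6)))) -> ((((x+a)+9)*((y+5)+(x+b)))+(b*((a*b)*9)))
Fixed point: ((((x+a)+9)*((y+5)+(x+b)))+(b*((a*b)*9)))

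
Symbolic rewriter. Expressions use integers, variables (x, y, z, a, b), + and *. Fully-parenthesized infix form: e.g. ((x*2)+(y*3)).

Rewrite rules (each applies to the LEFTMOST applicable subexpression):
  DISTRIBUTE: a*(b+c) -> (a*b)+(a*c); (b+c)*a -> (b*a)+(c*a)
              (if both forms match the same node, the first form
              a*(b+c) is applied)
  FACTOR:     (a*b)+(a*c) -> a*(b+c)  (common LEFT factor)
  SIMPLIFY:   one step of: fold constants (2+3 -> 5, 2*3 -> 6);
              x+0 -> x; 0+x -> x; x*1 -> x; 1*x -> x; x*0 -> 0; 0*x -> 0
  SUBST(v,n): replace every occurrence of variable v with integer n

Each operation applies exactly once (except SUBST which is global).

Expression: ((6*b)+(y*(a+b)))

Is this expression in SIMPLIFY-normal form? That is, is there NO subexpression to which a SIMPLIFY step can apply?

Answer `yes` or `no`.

Expression: ((6*b)+(y*(a+b)))
Scanning for simplifiable subexpressions (pre-order)...
  at root: ((6*b)+(y*(a+b))) (not simplifiable)
  at L: (6*b) (not simplifiable)
  at R: (y*(a+b)) (not simplifiable)
  at RR: (a+b) (not simplifiable)
Result: no simplifiable subexpression found -> normal form.

Answer: yes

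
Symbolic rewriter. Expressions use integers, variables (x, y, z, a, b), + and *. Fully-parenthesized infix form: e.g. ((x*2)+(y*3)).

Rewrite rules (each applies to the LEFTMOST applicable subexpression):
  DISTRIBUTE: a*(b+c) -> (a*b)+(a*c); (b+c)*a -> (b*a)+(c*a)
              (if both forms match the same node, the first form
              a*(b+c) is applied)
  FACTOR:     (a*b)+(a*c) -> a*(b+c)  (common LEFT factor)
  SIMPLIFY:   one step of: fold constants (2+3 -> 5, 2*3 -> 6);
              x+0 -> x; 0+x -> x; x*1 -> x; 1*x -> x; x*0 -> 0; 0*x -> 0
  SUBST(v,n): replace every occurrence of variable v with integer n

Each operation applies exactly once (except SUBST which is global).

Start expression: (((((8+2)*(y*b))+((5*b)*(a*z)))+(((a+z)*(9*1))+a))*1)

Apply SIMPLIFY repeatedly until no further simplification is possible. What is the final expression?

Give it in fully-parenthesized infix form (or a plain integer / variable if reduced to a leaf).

Answer: (((10*(y*b))+((5*b)*(a*z)))+(((a+z)*9)+a))

Derivation:
Start: (((((8+2)*(y*b))+((5*b)*(a*z)))+(((a+z)*(9*1))+a))*1)
Step 1: at root: (((((8+2)*(y*b))+((5*b)*(a*z)))+(((a+z)*(9*1))+a))*1) -> ((((8+2)*(y*b))+((5*b)*(a*z)))+(((a+z)*(9*1))+a)); overall: (((((8+2)*(y*b))+((5*b)*(a*z)))+(((a+z)*(9*1))+a))*1) -> ((((8+2)*(y*b))+((5*b)*(a*z)))+(((a+z)*(9*1))+a))
Step 2: at LLL: (8+2) -> 10; overall: ((((8+2)*(y*b))+((5*b)*(a*z)))+(((a+z)*(9*1))+a)) -> (((10*(y*b))+((5*b)*(a*z)))+(((a+z)*(9*1))+a))
Step 3: at RLR: (9*1) -> 9; overall: (((10*(y*b))+((5*b)*(a*z)))+(((a+z)*(9*1))+a)) -> (((10*(y*b))+((5*b)*(a*z)))+(((a+z)*9)+a))
Fixed point: (((10*(y*b))+((5*b)*(a*z)))+(((a+z)*9)+a))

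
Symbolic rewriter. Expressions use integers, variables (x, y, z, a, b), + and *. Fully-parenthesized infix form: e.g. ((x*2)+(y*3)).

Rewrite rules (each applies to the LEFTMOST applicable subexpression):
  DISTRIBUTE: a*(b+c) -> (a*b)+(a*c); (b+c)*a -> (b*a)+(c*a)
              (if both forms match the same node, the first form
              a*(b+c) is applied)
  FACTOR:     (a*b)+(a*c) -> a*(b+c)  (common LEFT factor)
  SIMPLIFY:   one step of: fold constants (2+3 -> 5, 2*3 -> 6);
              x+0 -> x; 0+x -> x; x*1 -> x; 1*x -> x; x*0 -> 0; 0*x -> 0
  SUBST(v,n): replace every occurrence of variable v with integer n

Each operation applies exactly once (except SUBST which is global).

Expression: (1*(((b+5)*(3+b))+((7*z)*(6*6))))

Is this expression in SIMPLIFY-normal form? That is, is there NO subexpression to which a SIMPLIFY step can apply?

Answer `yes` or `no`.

Expression: (1*(((b+5)*(3+b))+((7*z)*(6*6))))
Scanning for simplifiable subexpressions (pre-order)...
  at root: (1*(((b+5)*(3+b))+((7*z)*(6*6)))) (SIMPLIFIABLE)
  at R: (((b+5)*(3+b))+((7*z)*(6*6))) (not simplifiable)
  at RL: ((b+5)*(3+b)) (not simplifiable)
  at RLL: (b+5) (not simplifiable)
  at RLR: (3+b) (not simplifiable)
  at RR: ((7*z)*(6*6)) (not simplifiable)
  at RRL: (7*z) (not simplifiable)
  at RRR: (6*6) (SIMPLIFIABLE)
Found simplifiable subexpr at path root: (1*(((b+5)*(3+b))+((7*z)*(6*6))))
One SIMPLIFY step would give: (((b+5)*(3+b))+((7*z)*(6*6)))
-> NOT in normal form.

Answer: no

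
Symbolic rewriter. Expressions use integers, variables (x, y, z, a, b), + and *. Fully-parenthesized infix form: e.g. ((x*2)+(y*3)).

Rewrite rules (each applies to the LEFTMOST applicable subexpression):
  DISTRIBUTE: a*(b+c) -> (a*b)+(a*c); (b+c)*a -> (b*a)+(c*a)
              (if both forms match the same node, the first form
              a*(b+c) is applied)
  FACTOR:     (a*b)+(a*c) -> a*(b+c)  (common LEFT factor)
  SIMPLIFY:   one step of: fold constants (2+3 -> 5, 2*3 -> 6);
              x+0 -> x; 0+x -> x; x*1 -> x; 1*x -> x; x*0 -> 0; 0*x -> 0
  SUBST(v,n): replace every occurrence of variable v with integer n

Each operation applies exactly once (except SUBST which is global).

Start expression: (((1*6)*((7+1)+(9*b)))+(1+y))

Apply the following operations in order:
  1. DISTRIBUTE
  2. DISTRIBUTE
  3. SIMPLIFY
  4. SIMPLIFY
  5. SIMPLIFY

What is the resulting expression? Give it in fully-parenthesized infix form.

Answer: (((42+(1*6))+((1*6)*(9*b)))+(1+y))

Derivation:
Start: (((1*6)*((7+1)+(9*b)))+(1+y))
Apply DISTRIBUTE at L (target: ((1*6)*((7+1)+(9*b)))): (((1*6)*((7+1)+(9*b)))+(1+y)) -> ((((1*6)*(7+1))+((1*6)*(9*b)))+(1+y))
Apply DISTRIBUTE at LL (target: ((1*6)*(7+1))): ((((1*6)*(7+1))+((1*6)*(9*b)))+(1+y)) -> (((((1*6)*7)+((1*6)*1))+((1*6)*(9*b)))+(1+y))
Apply SIMPLIFY at LLLL (target: (1*6)): (((((1*6)*7)+((1*6)*1))+((1*6)*(9*b)))+(1+y)) -> ((((6*7)+((1*6)*1))+((1*6)*(9*b)))+(1+y))
Apply SIMPLIFY at LLL (target: (6*7)): ((((6*7)+((1*6)*1))+((1*6)*(9*b)))+(1+y)) -> (((42+((1*6)*1))+((1*6)*(9*b)))+(1+y))
Apply SIMPLIFY at LLR (target: ((1*6)*1)): (((42+((1*6)*1))+((1*6)*(9*b)))+(1+y)) -> (((42+(1*6))+((1*6)*(9*b)))+(1+y))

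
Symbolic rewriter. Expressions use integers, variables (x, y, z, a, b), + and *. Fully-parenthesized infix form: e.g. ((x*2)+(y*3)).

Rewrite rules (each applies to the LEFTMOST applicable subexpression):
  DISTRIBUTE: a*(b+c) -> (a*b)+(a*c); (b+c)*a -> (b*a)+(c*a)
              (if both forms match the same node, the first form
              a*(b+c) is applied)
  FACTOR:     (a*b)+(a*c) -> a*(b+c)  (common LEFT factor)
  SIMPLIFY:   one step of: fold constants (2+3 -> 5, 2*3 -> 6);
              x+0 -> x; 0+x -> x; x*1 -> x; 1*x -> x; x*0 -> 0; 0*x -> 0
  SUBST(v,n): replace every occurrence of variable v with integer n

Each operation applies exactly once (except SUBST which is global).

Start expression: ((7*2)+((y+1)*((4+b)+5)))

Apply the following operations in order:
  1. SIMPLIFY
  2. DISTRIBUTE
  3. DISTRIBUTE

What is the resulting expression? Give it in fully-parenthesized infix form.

Start: ((7*2)+((y+1)*((4+b)+5)))
Apply SIMPLIFY at L (target: (7*2)): ((7*2)+((y+1)*((4+b)+5))) -> (14+((y+1)*((4+b)+5)))
Apply DISTRIBUTE at R (target: ((y+1)*((4+b)+5))): (14+((y+1)*((4+b)+5))) -> (14+(((y+1)*(4+b))+((y+1)*5)))
Apply DISTRIBUTE at RL (target: ((y+1)*(4+b))): (14+(((y+1)*(4+b))+((y+1)*5))) -> (14+((((y+1)*4)+((y+1)*b))+((y+1)*5)))

Answer: (14+((((y+1)*4)+((y+1)*b))+((y+1)*5)))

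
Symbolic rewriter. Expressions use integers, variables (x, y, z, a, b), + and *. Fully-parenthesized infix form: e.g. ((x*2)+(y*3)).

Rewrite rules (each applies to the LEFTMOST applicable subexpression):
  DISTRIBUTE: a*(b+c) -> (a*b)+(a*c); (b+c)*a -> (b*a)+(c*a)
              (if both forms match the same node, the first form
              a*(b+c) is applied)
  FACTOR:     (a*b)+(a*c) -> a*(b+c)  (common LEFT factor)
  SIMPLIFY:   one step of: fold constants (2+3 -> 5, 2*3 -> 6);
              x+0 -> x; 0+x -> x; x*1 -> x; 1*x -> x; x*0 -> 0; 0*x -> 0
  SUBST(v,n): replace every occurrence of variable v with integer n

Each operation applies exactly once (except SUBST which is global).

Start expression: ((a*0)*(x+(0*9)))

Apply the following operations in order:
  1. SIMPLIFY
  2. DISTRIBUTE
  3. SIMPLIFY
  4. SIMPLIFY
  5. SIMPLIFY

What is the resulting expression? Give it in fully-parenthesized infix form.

Start: ((a*0)*(x+(0*9)))
Apply SIMPLIFY at L (target: (a*0)): ((a*0)*(x+(0*9))) -> (0*(x+(0*9)))
Apply DISTRIBUTE at root (target: (0*(x+(0*9)))): (0*(x+(0*9))) -> ((0*x)+(0*(0*9)))
Apply SIMPLIFY at L (target: (0*x)): ((0*x)+(0*(0*9))) -> (0+(0*(0*9)))
Apply SIMPLIFY at root (target: (0+(0*(0*9)))): (0+(0*(0*9))) -> (0*(0*9))
Apply SIMPLIFY at root (target: (0*(0*9))): (0*(0*9)) -> 0

Answer: 0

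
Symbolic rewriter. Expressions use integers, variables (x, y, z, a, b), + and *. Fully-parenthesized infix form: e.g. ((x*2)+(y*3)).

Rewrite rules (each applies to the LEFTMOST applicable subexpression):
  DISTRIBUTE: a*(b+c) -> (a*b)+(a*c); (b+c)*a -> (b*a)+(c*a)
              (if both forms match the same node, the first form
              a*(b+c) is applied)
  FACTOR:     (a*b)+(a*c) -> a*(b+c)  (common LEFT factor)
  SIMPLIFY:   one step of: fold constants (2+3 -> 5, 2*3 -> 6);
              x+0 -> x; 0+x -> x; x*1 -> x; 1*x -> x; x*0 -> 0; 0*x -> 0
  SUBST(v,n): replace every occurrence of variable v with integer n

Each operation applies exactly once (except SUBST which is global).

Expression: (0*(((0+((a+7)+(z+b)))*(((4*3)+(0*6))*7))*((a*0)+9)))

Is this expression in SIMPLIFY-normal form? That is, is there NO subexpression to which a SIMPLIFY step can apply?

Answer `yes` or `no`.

Expression: (0*(((0+((a+7)+(z+b)))*(((4*3)+(0*6))*7))*((a*0)+9)))
Scanning for simplifiable subexpressions (pre-order)...
  at root: (0*(((0+((a+7)+(z+b)))*(((4*3)+(0*6))*7))*((a*0)+9))) (SIMPLIFIABLE)
  at R: (((0+((a+7)+(z+b)))*(((4*3)+(0*6))*7))*((a*0)+9)) (not simplifiable)
  at RL: ((0+((a+7)+(z+b)))*(((4*3)+(0*6))*7)) (not simplifiable)
  at RLL: (0+((a+7)+(z+b))) (SIMPLIFIABLE)
  at RLLR: ((a+7)+(z+b)) (not simplifiable)
  at RLLRL: (a+7) (not simplifiable)
  at RLLRR: (z+b) (not simplifiable)
  at RLR: (((4*3)+(0*6))*7) (not simplifiable)
  at RLRL: ((4*3)+(0*6)) (not simplifiable)
  at RLRLL: (4*3) (SIMPLIFIABLE)
  at RLRLR: (0*6) (SIMPLIFIABLE)
  at RR: ((a*0)+9) (not simplifiable)
  at RRL: (a*0) (SIMPLIFIABLE)
Found simplifiable subexpr at path root: (0*(((0+((a+7)+(z+b)))*(((4*3)+(0*6))*7))*((a*0)+9)))
One SIMPLIFY step would give: 0
-> NOT in normal form.

Answer: no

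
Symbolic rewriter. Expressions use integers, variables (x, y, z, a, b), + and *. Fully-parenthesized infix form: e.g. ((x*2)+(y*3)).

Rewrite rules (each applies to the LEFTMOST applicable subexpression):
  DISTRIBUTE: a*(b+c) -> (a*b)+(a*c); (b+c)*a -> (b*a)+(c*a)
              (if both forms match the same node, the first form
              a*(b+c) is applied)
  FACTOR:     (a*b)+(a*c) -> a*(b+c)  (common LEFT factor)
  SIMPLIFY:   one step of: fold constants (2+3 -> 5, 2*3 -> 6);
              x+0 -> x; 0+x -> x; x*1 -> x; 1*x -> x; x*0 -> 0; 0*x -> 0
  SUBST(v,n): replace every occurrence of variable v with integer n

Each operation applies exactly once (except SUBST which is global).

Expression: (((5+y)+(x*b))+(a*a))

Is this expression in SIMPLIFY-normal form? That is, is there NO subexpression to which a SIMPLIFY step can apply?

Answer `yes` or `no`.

Answer: yes

Derivation:
Expression: (((5+y)+(x*b))+(a*a))
Scanning for simplifiable subexpressions (pre-order)...
  at root: (((5+y)+(x*b))+(a*a)) (not simplifiable)
  at L: ((5+y)+(x*b)) (not simplifiable)
  at LL: (5+y) (not simplifiable)
  at LR: (x*b) (not simplifiable)
  at R: (a*a) (not simplifiable)
Result: no simplifiable subexpression found -> normal form.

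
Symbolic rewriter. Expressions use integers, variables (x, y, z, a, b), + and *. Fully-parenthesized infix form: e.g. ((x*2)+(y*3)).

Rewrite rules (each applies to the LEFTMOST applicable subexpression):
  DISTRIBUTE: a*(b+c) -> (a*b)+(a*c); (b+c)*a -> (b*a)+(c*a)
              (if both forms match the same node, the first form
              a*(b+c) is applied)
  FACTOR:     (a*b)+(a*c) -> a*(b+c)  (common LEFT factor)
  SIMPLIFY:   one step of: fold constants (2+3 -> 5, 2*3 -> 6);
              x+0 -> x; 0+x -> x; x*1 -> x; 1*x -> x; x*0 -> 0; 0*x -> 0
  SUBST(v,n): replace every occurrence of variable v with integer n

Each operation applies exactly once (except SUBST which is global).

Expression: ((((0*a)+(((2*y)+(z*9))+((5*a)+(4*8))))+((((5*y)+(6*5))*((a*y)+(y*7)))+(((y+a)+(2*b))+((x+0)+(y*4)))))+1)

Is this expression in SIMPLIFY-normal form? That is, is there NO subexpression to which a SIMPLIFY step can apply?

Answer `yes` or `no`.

Answer: no

Derivation:
Expression: ((((0*a)+(((2*y)+(z*9))+((5*a)+(4*8))))+((((5*y)+(6*5))*((a*y)+(y*7)))+(((y+a)+(2*b))+((x+0)+(y*4)))))+1)
Scanning for simplifiable subexpressions (pre-order)...
  at root: ((((0*a)+(((2*y)+(z*9))+((5*a)+(4*8))))+((((5*y)+(6*5))*((a*y)+(y*7)))+(((y+a)+(2*b))+((x+0)+(y*4)))))+1) (not simplifiable)
  at L: (((0*a)+(((2*y)+(z*9))+((5*a)+(4*8))))+((((5*y)+(6*5))*((a*y)+(y*7)))+(((y+a)+(2*b))+((x+0)+(y*4))))) (not simplifiable)
  at LL: ((0*a)+(((2*y)+(z*9))+((5*a)+(4*8)))) (not simplifiable)
  at LLL: (0*a) (SIMPLIFIABLE)
  at LLR: (((2*y)+(z*9))+((5*a)+(4*8))) (not simplifiable)
  at LLRL: ((2*y)+(z*9)) (not simplifiable)
  at LLRLL: (2*y) (not simplifiable)
  at LLRLR: (z*9) (not simplifiable)
  at LLRR: ((5*a)+(4*8)) (not simplifiable)
  at LLRRL: (5*a) (not simplifiable)
  at LLRRR: (4*8) (SIMPLIFIABLE)
  at LR: ((((5*y)+(6*5))*((a*y)+(y*7)))+(((y+a)+(2*b))+((x+0)+(y*4)))) (not simplifiable)
  at LRL: (((5*y)+(6*5))*((a*y)+(y*7))) (not simplifiable)
  at LRLL: ((5*y)+(6*5)) (not simplifiable)
  at LRLLL: (5*y) (not simplifiable)
  at LRLLR: (6*5) (SIMPLIFIABLE)
  at LRLR: ((a*y)+(y*7)) (not simplifiable)
  at LRLRL: (a*y) (not simplifiable)
  at LRLRR: (y*7) (not simplifiable)
  at LRR: (((y+a)+(2*b))+((x+0)+(y*4))) (not simplifiable)
  at LRRL: ((y+a)+(2*b)) (not simplifiable)
  at LRRLL: (y+a) (not simplifiable)
  at LRRLR: (2*b) (not simplifiable)
  at LRRR: ((x+0)+(y*4)) (not simplifiable)
  at LRRRL: (x+0) (SIMPLIFIABLE)
  at LRRRR: (y*4) (not simplifiable)
Found simplifiable subexpr at path LLL: (0*a)
One SIMPLIFY step would give: (((0+(((2*y)+(z*9))+((5*a)+(4*8))))+((((5*y)+(6*5))*((a*y)+(y*7)))+(((y+a)+(2*b))+((x+0)+(y*4)))))+1)
-> NOT in normal form.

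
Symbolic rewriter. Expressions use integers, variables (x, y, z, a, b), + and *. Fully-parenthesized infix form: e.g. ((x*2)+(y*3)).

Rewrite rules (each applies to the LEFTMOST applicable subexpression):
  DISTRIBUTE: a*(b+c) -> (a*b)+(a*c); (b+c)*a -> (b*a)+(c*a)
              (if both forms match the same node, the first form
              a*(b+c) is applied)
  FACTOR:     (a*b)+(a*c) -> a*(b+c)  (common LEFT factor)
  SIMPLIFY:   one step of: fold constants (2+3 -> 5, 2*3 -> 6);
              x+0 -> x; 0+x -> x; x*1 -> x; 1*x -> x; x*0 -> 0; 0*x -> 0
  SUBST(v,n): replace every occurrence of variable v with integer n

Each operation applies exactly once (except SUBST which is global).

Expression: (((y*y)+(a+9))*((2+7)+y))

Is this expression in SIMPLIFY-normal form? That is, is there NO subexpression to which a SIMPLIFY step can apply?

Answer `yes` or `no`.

Expression: (((y*y)+(a+9))*((2+7)+y))
Scanning for simplifiable subexpressions (pre-order)...
  at root: (((y*y)+(a+9))*((2+7)+y)) (not simplifiable)
  at L: ((y*y)+(a+9)) (not simplifiable)
  at LL: (y*y) (not simplifiable)
  at LR: (a+9) (not simplifiable)
  at R: ((2+7)+y) (not simplifiable)
  at RL: (2+7) (SIMPLIFIABLE)
Found simplifiable subexpr at path RL: (2+7)
One SIMPLIFY step would give: (((y*y)+(a+9))*(9+y))
-> NOT in normal form.

Answer: no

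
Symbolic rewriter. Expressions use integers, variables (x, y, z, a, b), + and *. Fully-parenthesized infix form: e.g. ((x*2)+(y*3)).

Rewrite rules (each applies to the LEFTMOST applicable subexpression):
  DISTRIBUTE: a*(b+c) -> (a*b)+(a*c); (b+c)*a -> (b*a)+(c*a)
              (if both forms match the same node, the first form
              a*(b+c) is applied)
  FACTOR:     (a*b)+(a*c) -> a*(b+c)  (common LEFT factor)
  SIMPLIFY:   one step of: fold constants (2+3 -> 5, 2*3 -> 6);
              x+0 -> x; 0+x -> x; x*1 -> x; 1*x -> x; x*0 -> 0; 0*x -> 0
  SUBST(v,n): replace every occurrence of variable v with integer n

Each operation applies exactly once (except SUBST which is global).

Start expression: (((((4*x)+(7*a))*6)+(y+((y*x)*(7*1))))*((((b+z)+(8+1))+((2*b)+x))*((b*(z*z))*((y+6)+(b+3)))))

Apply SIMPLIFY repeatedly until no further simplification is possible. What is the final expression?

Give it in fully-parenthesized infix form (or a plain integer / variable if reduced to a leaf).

Start: (((((4*x)+(7*a))*6)+(y+((y*x)*(7*1))))*((((b+z)+(8+1))+((2*b)+x))*((b*(z*z))*((y+6)+(b+3)))))
Step 1: at LRRR: (7*1) -> 7; overall: (((((4*x)+(7*a))*6)+(y+((y*x)*(7*1))))*((((b+z)+(8+1))+((2*b)+x))*((b*(z*z))*((y+6)+(b+3))))) -> (((((4*x)+(7*a))*6)+(y+((y*x)*7)))*((((b+z)+(8+1))+((2*b)+x))*((b*(z*z))*((y+6)+(b+3)))))
Step 2: at RLLR: (8+1) -> 9; overall: (((((4*x)+(7*a))*6)+(y+((y*x)*7)))*((((b+z)+(8+1))+((2*b)+x))*((b*(z*z))*((y+6)+(b+3))))) -> (((((4*x)+(7*a))*6)+(y+((y*x)*7)))*((((b+z)+9)+((2*b)+x))*((b*(z*z))*((y+6)+(b+3)))))
Fixed point: (((((4*x)+(7*a))*6)+(y+((y*x)*7)))*((((b+z)+9)+((2*b)+x))*((b*(z*z))*((y+6)+(b+3)))))

Answer: (((((4*x)+(7*a))*6)+(y+((y*x)*7)))*((((b+z)+9)+((2*b)+x))*((b*(z*z))*((y+6)+(b+3)))))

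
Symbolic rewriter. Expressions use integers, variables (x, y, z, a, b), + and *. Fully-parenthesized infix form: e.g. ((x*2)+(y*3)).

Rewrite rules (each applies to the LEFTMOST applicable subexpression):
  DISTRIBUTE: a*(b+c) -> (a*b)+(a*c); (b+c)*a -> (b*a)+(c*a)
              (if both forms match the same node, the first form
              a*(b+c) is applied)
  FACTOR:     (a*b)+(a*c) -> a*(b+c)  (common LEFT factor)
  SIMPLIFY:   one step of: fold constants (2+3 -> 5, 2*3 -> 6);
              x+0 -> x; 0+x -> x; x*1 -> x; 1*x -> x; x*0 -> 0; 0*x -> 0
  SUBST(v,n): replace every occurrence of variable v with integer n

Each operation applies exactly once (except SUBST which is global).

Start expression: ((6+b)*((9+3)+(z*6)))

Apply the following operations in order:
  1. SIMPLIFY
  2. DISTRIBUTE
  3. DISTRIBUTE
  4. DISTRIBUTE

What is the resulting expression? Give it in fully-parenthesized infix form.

Start: ((6+b)*((9+3)+(z*6)))
Apply SIMPLIFY at RL (target: (9+3)): ((6+b)*((9+3)+(z*6))) -> ((6+b)*(12+(z*6)))
Apply DISTRIBUTE at root (target: ((6+b)*(12+(z*6)))): ((6+b)*(12+(z*6))) -> (((6+b)*12)+((6+b)*(z*6)))
Apply DISTRIBUTE at L (target: ((6+b)*12)): (((6+b)*12)+((6+b)*(z*6))) -> (((6*12)+(b*12))+((6+b)*(z*6)))
Apply DISTRIBUTE at R (target: ((6+b)*(z*6))): (((6*12)+(b*12))+((6+b)*(z*6))) -> (((6*12)+(b*12))+((6*(z*6))+(b*(z*6))))

Answer: (((6*12)+(b*12))+((6*(z*6))+(b*(z*6))))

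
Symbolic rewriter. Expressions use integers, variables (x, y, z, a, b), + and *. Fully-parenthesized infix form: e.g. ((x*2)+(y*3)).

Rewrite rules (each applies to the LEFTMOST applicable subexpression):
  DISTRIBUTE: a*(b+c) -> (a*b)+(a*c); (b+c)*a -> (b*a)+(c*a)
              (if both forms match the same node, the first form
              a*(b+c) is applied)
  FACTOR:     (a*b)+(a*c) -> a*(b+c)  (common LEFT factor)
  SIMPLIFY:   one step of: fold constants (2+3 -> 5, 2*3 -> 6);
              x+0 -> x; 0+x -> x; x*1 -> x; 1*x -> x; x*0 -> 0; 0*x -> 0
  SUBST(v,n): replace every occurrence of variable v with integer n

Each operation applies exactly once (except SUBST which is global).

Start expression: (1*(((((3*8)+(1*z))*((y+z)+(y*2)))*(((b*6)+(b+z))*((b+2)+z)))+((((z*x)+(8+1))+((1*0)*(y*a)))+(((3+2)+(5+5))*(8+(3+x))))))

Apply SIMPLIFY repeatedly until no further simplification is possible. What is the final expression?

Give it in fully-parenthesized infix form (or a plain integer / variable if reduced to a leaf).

Start: (1*(((((3*8)+(1*z))*((y+z)+(y*2)))*(((b*6)+(b+z))*((b+2)+z)))+((((z*x)+(8+1))+((1*0)*(y*a)))+(((3+2)+(5+5))*(8+(3+x))))))
Step 1: at root: (1*(((((3*8)+(1*z))*((y+z)+(y*2)))*(((b*6)+(b+z))*((b+2)+z)))+((((z*x)+(8+1))+((1*0)*(y*a)))+(((3+2)+(5+5))*(8+(3+x)))))) -> (((((3*8)+(1*z))*((y+z)+(y*2)))*(((b*6)+(b+z))*((b+2)+z)))+((((z*x)+(8+1))+((1*0)*(y*a)))+(((3+2)+(5+5))*(8+(3+x))))); overall: (1*(((((3*8)+(1*z))*((y+z)+(y*2)))*(((b*6)+(b+z))*((b+2)+z)))+((((z*x)+(8+1))+((1*0)*(y*a)))+(((3+2)+(5+5))*(8+(3+x)))))) -> (((((3*8)+(1*z))*((y+z)+(y*2)))*(((b*6)+(b+z))*((b+2)+z)))+((((z*x)+(8+1))+((1*0)*(y*a)))+(((3+2)+(5+5))*(8+(3+x)))))
Step 2: at LLLL: (3*8) -> 24; overall: (((((3*8)+(1*z))*((y+z)+(y*2)))*(((b*6)+(b+z))*((b+2)+z)))+((((z*x)+(8+1))+((1*0)*(y*a)))+(((3+2)+(5+5))*(8+(3+x))))) -> ((((24+(1*z))*((y+z)+(y*2)))*(((b*6)+(b+z))*((b+2)+z)))+((((z*x)+(8+1))+((1*0)*(y*a)))+(((3+2)+(5+5))*(8+(3+x)))))
Step 3: at LLLR: (1*z) -> z; overall: ((((24+(1*z))*((y+z)+(y*2)))*(((b*6)+(b+z))*((b+2)+z)))+((((z*x)+(8+1))+((1*0)*(y*a)))+(((3+2)+(5+5))*(8+(3+x))))) -> ((((24+z)*((y+z)+(y*2)))*(((b*6)+(b+z))*((b+2)+z)))+((((z*x)+(8+1))+((1*0)*(y*a)))+(((3+2)+(5+5))*(8+(3+x)))))
Step 4: at RLLR: (8+1) -> 9; overall: ((((24+z)*((y+z)+(y*2)))*(((b*6)+(b+z))*((b+2)+z)))+((((z*x)+(8+1))+((1*0)*(y*a)))+(((3+2)+(5+5))*(8+(3+x))))) -> ((((24+z)*((y+z)+(y*2)))*(((b*6)+(b+z))*((b+2)+z)))+((((z*x)+9)+((1*0)*(y*a)))+(((3+2)+(5+5))*(8+(3+x)))))
Step 5: at RLRL: (1*0) -> 0; overall: ((((24+z)*((y+z)+(y*2)))*(((b*6)+(b+z))*((b+2)+z)))+((((z*x)+9)+((1*0)*(y*a)))+(((3+2)+(5+5))*(8+(3+x))))) -> ((((24+z)*((y+z)+(y*2)))*(((b*6)+(b+z))*((b+2)+z)))+((((z*x)+9)+(0*(y*a)))+(((3+2)+(5+5))*(8+(3+x)))))
Step 6: at RLR: (0*(y*a)) -> 0; overall: ((((24+z)*((y+z)+(y*2)))*(((b*6)+(b+z))*((b+2)+z)))+((((z*x)+9)+(0*(y*a)))+(((3+2)+(5+5))*(8+(3+x))))) -> ((((24+z)*((y+z)+(y*2)))*(((b*6)+(b+z))*((b+2)+z)))+((((z*x)+9)+0)+(((3+2)+(5+5))*(8+(3+x)))))
Step 7: at RL: (((z*x)+9)+0) -> ((z*x)+9); overall: ((((24+z)*((y+z)+(y*2)))*(((b*6)+(b+z))*((b+2)+z)))+((((z*x)+9)+0)+(((3+2)+(5+5))*(8+(3+x))))) -> ((((24+z)*((y+z)+(y*2)))*(((b*6)+(b+z))*((b+2)+z)))+(((z*x)+9)+(((3+2)+(5+5))*(8+(3+x)))))
Step 8: at RRLL: (3+2) -> 5; overall: ((((24+z)*((y+z)+(y*2)))*(((b*6)+(b+z))*((b+2)+z)))+(((z*x)+9)+(((3+2)+(5+5))*(8+(3+x))))) -> ((((24+z)*((y+z)+(y*2)))*(((b*6)+(b+z))*((b+2)+z)))+(((z*x)+9)+((5+(5+5))*(8+(3+x)))))
Step 9: at RRLR: (5+5) -> 10; overall: ((((24+z)*((y+z)+(y*2)))*(((b*6)+(b+z))*((b+2)+z)))+(((z*x)+9)+((5+(5+5))*(8+(3+x))))) -> ((((24+z)*((y+z)+(y*2)))*(((b*6)+(b+z))*((b+2)+z)))+(((z*x)+9)+((5+10)*(8+(3+x)))))
Step 10: at RRL: (5+10) -> 15; overall: ((((24+z)*((y+z)+(y*2)))*(((b*6)+(b+z))*((b+2)+z)))+(((z*x)+9)+((5+10)*(8+(3+x))))) -> ((((24+z)*((y+z)+(y*2)))*(((b*6)+(b+z))*((b+2)+z)))+(((z*x)+9)+(15*(8+(3+x)))))
Fixed point: ((((24+z)*((y+z)+(y*2)))*(((b*6)+(b+z))*((b+2)+z)))+(((z*x)+9)+(15*(8+(3+x)))))

Answer: ((((24+z)*((y+z)+(y*2)))*(((b*6)+(b+z))*((b+2)+z)))+(((z*x)+9)+(15*(8+(3+x)))))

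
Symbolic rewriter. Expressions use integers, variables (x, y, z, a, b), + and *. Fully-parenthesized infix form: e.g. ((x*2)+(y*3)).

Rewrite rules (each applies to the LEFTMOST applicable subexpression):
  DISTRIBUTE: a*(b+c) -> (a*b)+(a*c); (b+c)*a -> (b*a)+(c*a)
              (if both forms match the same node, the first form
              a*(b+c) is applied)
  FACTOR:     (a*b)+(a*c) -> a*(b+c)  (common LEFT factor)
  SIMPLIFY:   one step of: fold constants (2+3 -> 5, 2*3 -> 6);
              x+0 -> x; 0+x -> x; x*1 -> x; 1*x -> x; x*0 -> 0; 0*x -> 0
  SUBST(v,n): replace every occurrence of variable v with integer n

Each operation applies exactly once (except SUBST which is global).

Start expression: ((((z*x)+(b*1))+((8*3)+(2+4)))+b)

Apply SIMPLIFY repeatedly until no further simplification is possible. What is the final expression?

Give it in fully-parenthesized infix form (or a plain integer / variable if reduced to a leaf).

Answer: ((((z*x)+b)+30)+b)

Derivation:
Start: ((((z*x)+(b*1))+((8*3)+(2+4)))+b)
Step 1: at LLR: (b*1) -> b; overall: ((((z*x)+(b*1))+((8*3)+(2+4)))+b) -> ((((z*x)+b)+((8*3)+(2+4)))+b)
Step 2: at LRL: (8*3) -> 24; overall: ((((z*x)+b)+((8*3)+(2+4)))+b) -> ((((z*x)+b)+(24+(2+4)))+b)
Step 3: at LRR: (2+4) -> 6; overall: ((((z*x)+b)+(24+(2+4)))+b) -> ((((z*x)+b)+(24+6))+b)
Step 4: at LR: (24+6) -> 30; overall: ((((z*x)+b)+(24+6))+b) -> ((((z*x)+b)+30)+b)
Fixed point: ((((z*x)+b)+30)+b)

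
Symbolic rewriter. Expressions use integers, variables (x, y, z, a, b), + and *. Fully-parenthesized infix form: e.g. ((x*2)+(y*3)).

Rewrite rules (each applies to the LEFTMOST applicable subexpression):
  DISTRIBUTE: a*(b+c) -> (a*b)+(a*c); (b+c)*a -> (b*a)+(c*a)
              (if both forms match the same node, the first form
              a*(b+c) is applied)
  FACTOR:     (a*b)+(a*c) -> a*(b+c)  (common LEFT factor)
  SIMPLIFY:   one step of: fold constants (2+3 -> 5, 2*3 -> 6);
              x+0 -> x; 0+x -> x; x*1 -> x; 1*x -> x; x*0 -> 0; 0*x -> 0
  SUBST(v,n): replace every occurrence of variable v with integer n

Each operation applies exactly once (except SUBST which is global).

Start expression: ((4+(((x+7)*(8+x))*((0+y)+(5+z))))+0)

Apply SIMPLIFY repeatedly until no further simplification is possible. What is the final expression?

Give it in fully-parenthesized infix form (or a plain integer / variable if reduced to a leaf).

Start: ((4+(((x+7)*(8+x))*((0+y)+(5+z))))+0)
Step 1: at root: ((4+(((x+7)*(8+x))*((0+y)+(5+z))))+0) -> (4+(((x+7)*(8+x))*((0+y)+(5+z)))); overall: ((4+(((x+7)*(8+x))*((0+y)+(5+z))))+0) -> (4+(((x+7)*(8+x))*((0+y)+(5+z))))
Step 2: at RRL: (0+y) -> y; overall: (4+(((x+7)*(8+x))*((0+y)+(5+z)))) -> (4+(((x+7)*(8+x))*(y+(5+z))))
Fixed point: (4+(((x+7)*(8+x))*(y+(5+z))))

Answer: (4+(((x+7)*(8+x))*(y+(5+z))))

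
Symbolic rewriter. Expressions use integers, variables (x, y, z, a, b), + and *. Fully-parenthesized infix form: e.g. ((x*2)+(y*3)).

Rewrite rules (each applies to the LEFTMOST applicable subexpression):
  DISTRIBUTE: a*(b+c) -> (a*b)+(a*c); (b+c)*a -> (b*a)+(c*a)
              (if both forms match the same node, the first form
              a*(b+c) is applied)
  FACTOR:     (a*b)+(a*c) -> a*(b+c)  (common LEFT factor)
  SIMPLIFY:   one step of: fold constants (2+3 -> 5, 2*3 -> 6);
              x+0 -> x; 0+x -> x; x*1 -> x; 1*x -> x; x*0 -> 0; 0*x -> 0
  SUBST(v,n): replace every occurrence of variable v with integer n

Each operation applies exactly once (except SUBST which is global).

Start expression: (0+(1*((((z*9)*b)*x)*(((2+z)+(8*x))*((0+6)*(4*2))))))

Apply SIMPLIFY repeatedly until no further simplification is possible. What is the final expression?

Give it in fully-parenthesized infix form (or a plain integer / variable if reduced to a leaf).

Answer: ((((z*9)*b)*x)*(((2+z)+(8*x))*48))

Derivation:
Start: (0+(1*((((z*9)*b)*x)*(((2+z)+(8*x))*((0+6)*(4*2))))))
Step 1: at root: (0+(1*((((z*9)*b)*x)*(((2+z)+(8*x))*((0+6)*(4*2)))))) -> (1*((((z*9)*b)*x)*(((2+z)+(8*x))*((0+6)*(4*2))))); overall: (0+(1*((((z*9)*b)*x)*(((2+z)+(8*x))*((0+6)*(4*2)))))) -> (1*((((z*9)*b)*x)*(((2+z)+(8*x))*((0+6)*(4*2)))))
Step 2: at root: (1*((((z*9)*b)*x)*(((2+z)+(8*x))*((0+6)*(4*2))))) -> ((((z*9)*b)*x)*(((2+z)+(8*x))*((0+6)*(4*2)))); overall: (1*((((z*9)*b)*x)*(((2+z)+(8*x))*((0+6)*(4*2))))) -> ((((z*9)*b)*x)*(((2+z)+(8*x))*((0+6)*(4*2))))
Step 3: at RRL: (0+6) -> 6; overall: ((((z*9)*b)*x)*(((2+z)+(8*x))*((0+6)*(4*2)))) -> ((((z*9)*b)*x)*(((2+z)+(8*x))*(6*(4*2))))
Step 4: at RRR: (4*2) -> 8; overall: ((((z*9)*b)*x)*(((2+z)+(8*x))*(6*(4*2)))) -> ((((z*9)*b)*x)*(((2+z)+(8*x))*(6*8)))
Step 5: at RR: (6*8) -> 48; overall: ((((z*9)*b)*x)*(((2+z)+(8*x))*(6*8))) -> ((((z*9)*b)*x)*(((2+z)+(8*x))*48))
Fixed point: ((((z*9)*b)*x)*(((2+z)+(8*x))*48))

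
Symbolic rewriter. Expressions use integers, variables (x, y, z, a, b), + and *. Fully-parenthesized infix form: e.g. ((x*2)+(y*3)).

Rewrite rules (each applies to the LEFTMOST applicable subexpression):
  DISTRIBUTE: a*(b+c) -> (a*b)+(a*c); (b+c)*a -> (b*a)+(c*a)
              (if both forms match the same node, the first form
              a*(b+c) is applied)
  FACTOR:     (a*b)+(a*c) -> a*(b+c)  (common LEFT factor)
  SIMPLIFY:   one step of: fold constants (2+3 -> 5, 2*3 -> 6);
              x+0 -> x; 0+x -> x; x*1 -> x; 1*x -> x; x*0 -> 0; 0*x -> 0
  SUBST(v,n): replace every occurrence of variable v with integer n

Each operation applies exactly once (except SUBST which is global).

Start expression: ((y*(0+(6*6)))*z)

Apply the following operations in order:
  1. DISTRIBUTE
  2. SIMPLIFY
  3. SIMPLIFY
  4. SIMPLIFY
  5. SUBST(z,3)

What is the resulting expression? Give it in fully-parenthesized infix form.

Answer: ((y*36)*3)

Derivation:
Start: ((y*(0+(6*6)))*z)
Apply DISTRIBUTE at L (target: (y*(0+(6*6)))): ((y*(0+(6*6)))*z) -> (((y*0)+(y*(6*6)))*z)
Apply SIMPLIFY at LL (target: (y*0)): (((y*0)+(y*(6*6)))*z) -> ((0+(y*(6*6)))*z)
Apply SIMPLIFY at L (target: (0+(y*(6*6)))): ((0+(y*(6*6)))*z) -> ((y*(6*6))*z)
Apply SIMPLIFY at LR (target: (6*6)): ((y*(6*6))*z) -> ((y*36)*z)
Apply SUBST(z,3): ((y*36)*z) -> ((y*36)*3)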